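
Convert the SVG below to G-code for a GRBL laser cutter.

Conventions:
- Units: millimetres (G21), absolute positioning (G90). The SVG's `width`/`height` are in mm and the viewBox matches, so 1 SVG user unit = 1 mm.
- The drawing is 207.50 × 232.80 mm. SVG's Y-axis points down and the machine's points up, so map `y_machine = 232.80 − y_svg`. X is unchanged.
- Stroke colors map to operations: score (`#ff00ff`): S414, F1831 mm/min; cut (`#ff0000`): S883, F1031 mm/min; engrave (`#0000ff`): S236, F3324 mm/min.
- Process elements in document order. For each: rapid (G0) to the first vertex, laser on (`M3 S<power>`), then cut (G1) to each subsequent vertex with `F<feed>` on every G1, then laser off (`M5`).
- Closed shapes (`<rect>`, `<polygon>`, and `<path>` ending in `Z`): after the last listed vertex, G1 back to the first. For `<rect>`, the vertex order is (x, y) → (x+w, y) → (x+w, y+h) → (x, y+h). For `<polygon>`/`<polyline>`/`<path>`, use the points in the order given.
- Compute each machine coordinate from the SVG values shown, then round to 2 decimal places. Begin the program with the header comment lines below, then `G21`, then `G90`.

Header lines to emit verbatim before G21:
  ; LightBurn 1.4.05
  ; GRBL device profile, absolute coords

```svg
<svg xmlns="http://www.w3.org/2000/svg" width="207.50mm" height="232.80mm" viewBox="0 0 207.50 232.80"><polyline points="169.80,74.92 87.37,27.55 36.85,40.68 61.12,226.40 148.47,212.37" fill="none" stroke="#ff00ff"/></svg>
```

; LightBurn 1.4.05
; GRBL device profile, absolute coords
G21
G90
G0 X169.80 Y157.88
M3 S414
G1 X87.37 Y205.25 F1831
G1 X36.85 Y192.12 F1831
G1 X61.12 Y6.40 F1831
G1 X148.47 Y20.43 F1831
M5

viewBox `0 0 207.50 232.80` with mm width/height → 1 unit = 1 mm. Flip: y_m = 232.80 − y_svg.

**Shape 1** — `<polyline>` open polyline, stroke `#ff00ff` → score (S414, F1831). Machine vertices: (169.80,157.88) → (87.37,205.25) → (36.85,192.12) → (61.12,6.40) → (148.47,20.43). Open path.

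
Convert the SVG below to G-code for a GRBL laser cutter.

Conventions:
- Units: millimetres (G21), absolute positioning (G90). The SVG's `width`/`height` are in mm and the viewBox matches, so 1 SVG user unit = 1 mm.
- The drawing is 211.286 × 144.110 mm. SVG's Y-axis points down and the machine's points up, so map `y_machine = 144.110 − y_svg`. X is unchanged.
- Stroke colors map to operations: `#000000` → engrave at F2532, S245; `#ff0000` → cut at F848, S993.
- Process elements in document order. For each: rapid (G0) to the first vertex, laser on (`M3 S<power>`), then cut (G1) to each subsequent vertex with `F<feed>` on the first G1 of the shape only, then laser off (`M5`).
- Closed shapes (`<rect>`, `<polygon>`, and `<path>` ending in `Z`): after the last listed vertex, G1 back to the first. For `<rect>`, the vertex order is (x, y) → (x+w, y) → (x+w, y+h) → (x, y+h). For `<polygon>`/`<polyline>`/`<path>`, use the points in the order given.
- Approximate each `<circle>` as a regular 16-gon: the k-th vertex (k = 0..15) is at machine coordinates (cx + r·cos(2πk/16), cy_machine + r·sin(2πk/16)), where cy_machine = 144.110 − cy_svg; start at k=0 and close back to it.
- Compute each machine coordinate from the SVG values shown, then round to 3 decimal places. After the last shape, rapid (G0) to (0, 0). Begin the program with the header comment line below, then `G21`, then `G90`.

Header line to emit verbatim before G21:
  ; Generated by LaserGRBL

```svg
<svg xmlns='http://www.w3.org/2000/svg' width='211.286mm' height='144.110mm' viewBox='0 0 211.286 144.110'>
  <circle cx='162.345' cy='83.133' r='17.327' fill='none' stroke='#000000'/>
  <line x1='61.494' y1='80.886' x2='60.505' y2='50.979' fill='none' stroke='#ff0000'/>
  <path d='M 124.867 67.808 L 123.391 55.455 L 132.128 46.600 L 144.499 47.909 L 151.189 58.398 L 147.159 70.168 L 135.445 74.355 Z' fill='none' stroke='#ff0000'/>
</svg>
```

; Generated by LaserGRBL
G21
G90
G0 X179.672 Y60.977
M3 S245
G1 X178.353 Y67.608 F2532
G1 X174.597 Y73.229
G1 X168.976 Y76.985
G1 X162.345 Y78.304
G1 X155.714 Y76.985
G1 X150.093 Y73.229
G1 X146.337 Y67.608
G1 X145.018 Y60.977
G1 X146.337 Y54.346
G1 X150.093 Y48.725
G1 X155.714 Y44.969
G1 X162.345 Y43.650
G1 X168.976 Y44.969
G1 X174.597 Y48.725
G1 X178.353 Y54.346
G1 X179.672 Y60.977
M5
G0 X61.494 Y63.224
M3 S993
G1 X60.505 Y93.131 F848
M5
G0 X124.867 Y76.302
M3 S993
G1 X123.391 Y88.655 F848
G1 X132.128 Y97.510
G1 X144.499 Y96.201
G1 X151.189 Y85.712
G1 X147.159 Y73.942
G1 X135.445 Y69.755
G1 X124.867 Y76.302
M5
G0 X0.000 Y0.000

viewBox `0 0 211.286 144.110` with mm width/height → 1 unit = 1 mm. Flip: y_m = 144.110 − y_svg.

**Shape 1** — `<circle>` circle, stroke `#000000` → engrave (S245, F2532). Machine vertices: (179.672,60.977) → (178.353,67.608) → (174.597,73.229) → (168.976,76.985) → (162.345,78.304) → (155.714,76.985) → (150.093,73.229) → (146.337,67.608) → (145.018,60.977) → (146.337,54.346) → (150.093,48.725) → (155.714,44.969) → (162.345,43.650) → (168.976,44.969) → (174.597,48.725) → (178.353,54.346) → (179.672,60.977). Closed: final G1 returns to the first vertex.

**Shape 2** — `<line>` line segment, stroke `#ff0000` → cut (S993, F848). Machine vertices: (61.494,63.224) → (60.505,93.131). Open path.

**Shape 3** — `<path>` regular polygon, stroke `#ff0000` → cut (S993, F848). Machine vertices: (124.867,76.302) → (123.391,88.655) → (132.128,97.510) → (144.499,96.201) → (151.189,85.712) → (147.159,73.942) → (135.445,69.755) → (124.867,76.302). Closed: final G1 returns to the first vertex.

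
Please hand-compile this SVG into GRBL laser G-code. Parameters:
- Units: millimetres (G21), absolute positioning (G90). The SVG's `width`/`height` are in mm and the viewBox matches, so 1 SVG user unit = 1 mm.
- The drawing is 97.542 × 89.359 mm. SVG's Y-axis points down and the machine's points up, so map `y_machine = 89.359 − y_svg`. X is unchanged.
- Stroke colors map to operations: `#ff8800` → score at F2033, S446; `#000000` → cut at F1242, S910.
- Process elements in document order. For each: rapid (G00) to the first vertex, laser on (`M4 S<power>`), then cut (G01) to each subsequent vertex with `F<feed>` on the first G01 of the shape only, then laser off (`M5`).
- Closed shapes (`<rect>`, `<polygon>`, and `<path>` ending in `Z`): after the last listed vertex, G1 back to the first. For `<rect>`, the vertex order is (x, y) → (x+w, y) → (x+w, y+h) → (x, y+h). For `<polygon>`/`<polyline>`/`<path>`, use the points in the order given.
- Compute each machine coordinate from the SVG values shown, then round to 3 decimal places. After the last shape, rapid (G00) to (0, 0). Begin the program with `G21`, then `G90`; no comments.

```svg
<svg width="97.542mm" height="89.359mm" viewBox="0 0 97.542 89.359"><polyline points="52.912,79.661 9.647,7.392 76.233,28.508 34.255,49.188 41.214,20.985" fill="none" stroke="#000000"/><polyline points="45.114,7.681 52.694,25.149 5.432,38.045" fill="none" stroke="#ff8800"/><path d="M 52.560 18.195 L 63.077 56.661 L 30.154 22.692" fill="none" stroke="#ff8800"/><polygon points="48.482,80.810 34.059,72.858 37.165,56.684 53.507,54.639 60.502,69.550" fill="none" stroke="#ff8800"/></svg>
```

G21
G90
G00 X52.912 Y9.698
M4 S910
G01 X9.647 Y81.967 F1242
G01 X76.233 Y60.851
G01 X34.255 Y40.171
G01 X41.214 Y68.374
M5
G00 X45.114 Y81.678
M4 S446
G01 X52.694 Y64.210 F2033
G01 X5.432 Y51.314
M5
G00 X52.560 Y71.164
M4 S446
G01 X63.077 Y32.698 F2033
G01 X30.154 Y66.667
M5
G00 X48.482 Y8.549
M4 S446
G01 X34.059 Y16.501 F2033
G01 X37.165 Y32.675
G01 X53.507 Y34.720
G01 X60.502 Y19.809
G01 X48.482 Y8.549
M5
G00 X0.000 Y0.000

Since the viewBox matches the mm dimensions, user units are millimetres directly. The only transform is the Y-flip y_m = 89.359 − y_svg.

Shape 1 is a open polyline drawn with `<polyline>`. Its stroke #000000 means cut at S910, F1242. After flipping Y the toolpath is (52.912,9.698) → (9.647,81.967) → (76.233,60.851) → (34.255,40.171) → (41.214,68.374).

Shape 2 is a open polyline drawn with `<polyline>`. Its stroke #ff8800 means score at S446, F2033. After flipping Y the toolpath is (45.114,81.678) → (52.694,64.210) → (5.432,51.314).

Shape 3 is a open polyline drawn with `<path>`. Its stroke #ff8800 means score at S446, F2033. After flipping Y the toolpath is (52.560,71.164) → (63.077,32.698) → (30.154,66.667).

Shape 4 is a regular polygon drawn with `<polygon>`. Its stroke #ff8800 means score at S446, F2033. After flipping Y the toolpath is (48.482,8.549) → (34.059,16.501) → (37.165,32.675) → (53.507,34.720) → (60.502,19.809) → (48.482,8.549), returning to the start.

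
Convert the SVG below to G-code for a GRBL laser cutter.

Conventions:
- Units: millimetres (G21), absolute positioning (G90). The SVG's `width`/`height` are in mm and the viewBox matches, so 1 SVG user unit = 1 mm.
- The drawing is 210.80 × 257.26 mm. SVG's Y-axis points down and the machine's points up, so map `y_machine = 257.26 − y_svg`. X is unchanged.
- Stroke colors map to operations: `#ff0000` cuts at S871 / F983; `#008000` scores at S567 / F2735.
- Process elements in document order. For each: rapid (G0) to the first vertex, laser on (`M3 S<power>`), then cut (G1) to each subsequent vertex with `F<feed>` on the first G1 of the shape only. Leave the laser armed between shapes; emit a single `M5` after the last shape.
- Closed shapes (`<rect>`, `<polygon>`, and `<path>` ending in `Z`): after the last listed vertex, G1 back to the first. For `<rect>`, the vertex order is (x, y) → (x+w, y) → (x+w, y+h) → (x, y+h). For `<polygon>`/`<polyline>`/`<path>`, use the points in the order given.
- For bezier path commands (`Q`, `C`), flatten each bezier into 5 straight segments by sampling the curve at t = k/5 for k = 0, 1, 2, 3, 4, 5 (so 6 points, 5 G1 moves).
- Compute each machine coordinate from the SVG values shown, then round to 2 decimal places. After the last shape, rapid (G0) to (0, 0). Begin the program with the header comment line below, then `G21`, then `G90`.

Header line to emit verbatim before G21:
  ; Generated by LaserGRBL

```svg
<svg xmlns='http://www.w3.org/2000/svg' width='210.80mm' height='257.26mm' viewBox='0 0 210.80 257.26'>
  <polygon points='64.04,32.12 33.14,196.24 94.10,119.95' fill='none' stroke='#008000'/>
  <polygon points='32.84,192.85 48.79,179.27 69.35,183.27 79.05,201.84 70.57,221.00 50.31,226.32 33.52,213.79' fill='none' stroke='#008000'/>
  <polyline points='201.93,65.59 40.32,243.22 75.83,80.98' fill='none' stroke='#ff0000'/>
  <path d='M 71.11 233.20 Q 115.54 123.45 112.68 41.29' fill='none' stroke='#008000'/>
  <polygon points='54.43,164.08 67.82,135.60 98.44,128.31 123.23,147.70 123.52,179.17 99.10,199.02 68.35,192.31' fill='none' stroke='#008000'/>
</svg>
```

Since the viewBox matches the mm dimensions, user units are millimetres directly. The only transform is the Y-flip y_m = 257.26 − y_svg.

Shape 1 is a closed polygon drawn with `<polygon>`. Its stroke #008000 means score at S567, F2735. After flipping Y the toolpath is (64.04,225.14) → (33.14,61.02) → (94.10,137.31) → (64.04,225.14), returning to the start.

Shape 2 is a regular polygon drawn with `<polygon>`. Its stroke #008000 means score at S567, F2735. After flipping Y the toolpath is (32.84,64.41) → (48.79,77.99) → (69.35,73.99) → (79.05,55.42) → (70.57,36.26) → (50.31,30.94) → (33.52,43.47) → (32.84,64.41), returning to the start.

Shape 3 is a open polyline drawn with `<polyline>`. Its stroke #ff0000 means cut at S871, F983. After flipping Y the toolpath is (201.93,191.67) → (40.32,14.04) → (75.83,176.28).

Shape 4 is a quadratic bezier drawn with `<path>`. Its stroke #008000 means score at S567, F2735. After flipping Y the toolpath is (71.11,24.06) → (86.99,66.86) → (99.09,107.45) → (107.40,145.83) → (111.93,182.00) → (112.68,215.97).

Shape 5 is a regular polygon drawn with `<polygon>`. Its stroke #008000 means score at S567, F2735. After flipping Y the toolpath is (54.43,93.18) → (67.82,121.66) → (98.44,128.95) → (123.23,109.56) → (123.52,78.09) → (99.10,58.24) → (68.35,64.95) → (54.43,93.18), returning to the start.

; Generated by LaserGRBL
G21
G90
G0 X64.04 Y225.14
M3 S567
G1 X33.14 Y61.02 F2735
G1 X94.10 Y137.31
G1 X64.04 Y225.14
G0 X32.84 Y64.41
M3 S567
G1 X48.79 Y77.99 F2735
G1 X69.35 Y73.99
G1 X79.05 Y55.42
G1 X70.57 Y36.26
G1 X50.31 Y30.94
G1 X33.52 Y43.47
G1 X32.84 Y64.41
G0 X201.93 Y191.67
M3 S871
G1 X40.32 Y14.04 F983
G1 X75.83 Y176.28
G0 X71.11 Y24.06
M3 S567
G1 X86.99 Y66.86 F2735
G1 X99.09 Y107.45
G1 X107.40 Y145.83
G1 X111.93 Y182.00
G1 X112.68 Y215.97
G0 X54.43 Y93.18
M3 S567
G1 X67.82 Y121.66 F2735
G1 X98.44 Y128.95
G1 X123.23 Y109.56
G1 X123.52 Y78.09
G1 X99.10 Y58.24
G1 X68.35 Y64.95
G1 X54.43 Y93.18
M5
G0 X0.00 Y0.00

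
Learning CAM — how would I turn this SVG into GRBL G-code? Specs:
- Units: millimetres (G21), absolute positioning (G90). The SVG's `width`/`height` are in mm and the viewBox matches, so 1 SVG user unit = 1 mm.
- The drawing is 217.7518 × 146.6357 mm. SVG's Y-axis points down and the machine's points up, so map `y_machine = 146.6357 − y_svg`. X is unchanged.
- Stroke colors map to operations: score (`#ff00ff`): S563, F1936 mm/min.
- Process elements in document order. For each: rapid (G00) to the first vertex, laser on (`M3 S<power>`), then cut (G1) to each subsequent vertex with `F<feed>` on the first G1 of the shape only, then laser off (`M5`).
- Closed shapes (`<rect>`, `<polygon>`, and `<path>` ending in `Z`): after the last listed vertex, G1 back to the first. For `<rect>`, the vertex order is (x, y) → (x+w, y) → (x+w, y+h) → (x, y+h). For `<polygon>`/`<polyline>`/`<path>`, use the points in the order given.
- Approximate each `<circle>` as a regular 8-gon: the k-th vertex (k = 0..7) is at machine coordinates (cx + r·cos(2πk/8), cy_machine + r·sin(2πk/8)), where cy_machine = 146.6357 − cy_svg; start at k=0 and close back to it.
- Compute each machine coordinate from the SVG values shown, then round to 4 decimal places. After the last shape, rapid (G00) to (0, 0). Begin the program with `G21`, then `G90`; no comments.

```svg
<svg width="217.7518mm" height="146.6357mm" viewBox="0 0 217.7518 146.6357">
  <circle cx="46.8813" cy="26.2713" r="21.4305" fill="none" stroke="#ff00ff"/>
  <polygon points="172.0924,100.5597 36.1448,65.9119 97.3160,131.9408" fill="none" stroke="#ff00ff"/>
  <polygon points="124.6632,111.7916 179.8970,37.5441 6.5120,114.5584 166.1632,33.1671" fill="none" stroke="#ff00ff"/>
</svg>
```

Since the viewBox matches the mm dimensions, user units are millimetres directly. The only transform is the Y-flip y_m = 146.6357 − y_svg.

Shape 1 is a circle drawn with `<circle>`. Its stroke #ff00ff means score at S563, F1936. After flipping Y the toolpath is (68.3118,120.3644) → (62.0350,135.5181) → (46.8813,141.7949) → (31.7276,135.5181) → (25.4508,120.3644) → (31.7276,105.2107) → (46.8813,98.9339) → (62.0350,105.2107) → (68.3118,120.3644), returning to the start.

Shape 2 is a closed polygon drawn with `<polygon>`. Its stroke #ff00ff means score at S563, F1936. After flipping Y the toolpath is (172.0924,46.0760) → (36.1448,80.7238) → (97.3160,14.6949) → (172.0924,46.0760), returning to the start.

Shape 3 is a closed polygon drawn with `<polygon>`. Its stroke #ff00ff means score at S563, F1936. After flipping Y the toolpath is (124.6632,34.8441) → (179.8970,109.0916) → (6.5120,32.0773) → (166.1632,113.4686) → (124.6632,34.8441), returning to the start.

G21
G90
G00 X68.3118 Y120.3644
M3 S563
G1 X62.0350 Y135.5181 F1936
G1 X46.8813 Y141.7949
G1 X31.7276 Y135.5181
G1 X25.4508 Y120.3644
G1 X31.7276 Y105.2107
G1 X46.8813 Y98.9339
G1 X62.0350 Y105.2107
G1 X68.3118 Y120.3644
M5
G00 X172.0924 Y46.0760
M3 S563
G1 X36.1448 Y80.7238 F1936
G1 X97.3160 Y14.6949
G1 X172.0924 Y46.0760
M5
G00 X124.6632 Y34.8441
M3 S563
G1 X179.8970 Y109.0916 F1936
G1 X6.5120 Y32.0773
G1 X166.1632 Y113.4686
G1 X124.6632 Y34.8441
M5
G00 X0.0000 Y0.0000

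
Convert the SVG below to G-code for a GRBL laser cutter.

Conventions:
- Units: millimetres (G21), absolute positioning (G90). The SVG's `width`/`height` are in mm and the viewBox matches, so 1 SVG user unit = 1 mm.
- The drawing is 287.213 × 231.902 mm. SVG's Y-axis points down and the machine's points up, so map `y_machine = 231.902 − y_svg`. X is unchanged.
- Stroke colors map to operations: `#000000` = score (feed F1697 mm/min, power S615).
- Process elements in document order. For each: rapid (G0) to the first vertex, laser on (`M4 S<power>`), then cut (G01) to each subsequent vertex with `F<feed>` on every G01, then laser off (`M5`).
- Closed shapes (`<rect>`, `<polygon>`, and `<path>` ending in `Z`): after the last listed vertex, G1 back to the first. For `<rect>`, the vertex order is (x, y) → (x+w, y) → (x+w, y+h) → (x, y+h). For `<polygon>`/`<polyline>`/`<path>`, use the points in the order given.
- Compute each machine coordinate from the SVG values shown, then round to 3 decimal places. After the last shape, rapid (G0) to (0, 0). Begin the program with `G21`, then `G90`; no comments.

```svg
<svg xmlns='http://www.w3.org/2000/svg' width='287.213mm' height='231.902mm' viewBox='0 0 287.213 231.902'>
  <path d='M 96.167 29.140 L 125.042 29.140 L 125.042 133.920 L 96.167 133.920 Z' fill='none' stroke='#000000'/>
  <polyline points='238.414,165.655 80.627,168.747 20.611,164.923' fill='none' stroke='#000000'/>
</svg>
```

1 u = 1 mm; y_m = 231.902 − y.

[1] `<path>` rectangle, #000000→score S615 F1697: (96.167,202.762) → (125.042,202.762) → (125.042,97.982) → (96.167,97.982) → (96.167,202.762) (closed)

[2] `<polyline>` open polyline, #000000→score S615 F1697: (238.414,66.247) → (80.627,63.155) → (20.611,66.979)

G21
G90
G0 X96.167 Y202.762
M4 S615
G01 X125.042 Y202.762 F1697
G01 X125.042 Y97.982 F1697
G01 X96.167 Y97.982 F1697
G01 X96.167 Y202.762 F1697
M5
G0 X238.414 Y66.247
M4 S615
G01 X80.627 Y63.155 F1697
G01 X20.611 Y66.979 F1697
M5
G0 X0.000 Y0.000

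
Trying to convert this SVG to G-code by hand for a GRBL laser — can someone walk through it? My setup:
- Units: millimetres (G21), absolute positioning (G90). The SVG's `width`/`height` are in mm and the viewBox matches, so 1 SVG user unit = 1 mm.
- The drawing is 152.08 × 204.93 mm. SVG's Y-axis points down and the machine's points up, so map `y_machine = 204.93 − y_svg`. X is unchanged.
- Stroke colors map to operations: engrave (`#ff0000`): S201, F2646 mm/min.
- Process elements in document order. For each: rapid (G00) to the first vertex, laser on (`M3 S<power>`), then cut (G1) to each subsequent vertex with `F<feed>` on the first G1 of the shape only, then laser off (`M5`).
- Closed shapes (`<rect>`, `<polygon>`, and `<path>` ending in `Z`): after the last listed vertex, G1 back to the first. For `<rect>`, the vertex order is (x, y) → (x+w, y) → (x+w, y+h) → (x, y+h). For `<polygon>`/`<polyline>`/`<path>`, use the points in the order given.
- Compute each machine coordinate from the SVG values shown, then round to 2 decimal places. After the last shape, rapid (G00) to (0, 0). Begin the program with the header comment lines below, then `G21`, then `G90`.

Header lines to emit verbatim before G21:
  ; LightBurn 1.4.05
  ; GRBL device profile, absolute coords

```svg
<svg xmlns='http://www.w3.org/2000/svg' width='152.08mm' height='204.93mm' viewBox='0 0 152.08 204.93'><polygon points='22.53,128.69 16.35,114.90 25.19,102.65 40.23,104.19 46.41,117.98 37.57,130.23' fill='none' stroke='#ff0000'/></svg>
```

; LightBurn 1.4.05
; GRBL device profile, absolute coords
G21
G90
G00 X22.53 Y76.24
M3 S201
G1 X16.35 Y90.03 F2646
G1 X25.19 Y102.28
G1 X40.23 Y100.74
G1 X46.41 Y86.95
G1 X37.57 Y74.70
G1 X22.53 Y76.24
M5
G00 X0.00 Y0.00

1 u = 1 mm; y_m = 204.93 − y.

[1] `<polygon>` regular polygon, #ff0000→engrave S201 F2646: (22.53,76.24) → (16.35,90.03) → (25.19,102.28) → (40.23,100.74) → (46.41,86.95) → (37.57,74.70) → (22.53,76.24) (closed)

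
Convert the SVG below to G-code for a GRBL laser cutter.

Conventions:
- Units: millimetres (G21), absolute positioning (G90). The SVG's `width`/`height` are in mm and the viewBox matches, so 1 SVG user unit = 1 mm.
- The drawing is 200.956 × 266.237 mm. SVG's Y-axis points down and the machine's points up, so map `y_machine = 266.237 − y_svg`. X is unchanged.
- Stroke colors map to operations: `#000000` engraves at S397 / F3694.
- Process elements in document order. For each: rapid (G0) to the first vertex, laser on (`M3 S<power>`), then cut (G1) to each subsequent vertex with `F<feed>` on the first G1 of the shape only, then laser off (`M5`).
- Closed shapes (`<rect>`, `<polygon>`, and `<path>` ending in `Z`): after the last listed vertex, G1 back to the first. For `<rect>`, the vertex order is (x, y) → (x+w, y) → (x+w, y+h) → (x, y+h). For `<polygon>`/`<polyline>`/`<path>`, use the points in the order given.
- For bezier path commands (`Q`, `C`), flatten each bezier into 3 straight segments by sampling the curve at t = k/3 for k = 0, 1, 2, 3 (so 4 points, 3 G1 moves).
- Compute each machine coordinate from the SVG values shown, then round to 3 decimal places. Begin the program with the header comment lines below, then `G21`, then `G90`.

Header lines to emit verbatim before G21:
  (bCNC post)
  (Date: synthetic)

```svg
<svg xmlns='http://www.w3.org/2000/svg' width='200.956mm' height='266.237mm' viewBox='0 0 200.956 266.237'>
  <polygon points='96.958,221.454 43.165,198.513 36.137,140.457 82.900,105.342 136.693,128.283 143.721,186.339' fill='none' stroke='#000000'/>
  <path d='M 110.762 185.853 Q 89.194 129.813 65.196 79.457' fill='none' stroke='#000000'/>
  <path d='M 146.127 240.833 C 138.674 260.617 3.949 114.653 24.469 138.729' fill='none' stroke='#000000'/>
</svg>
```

1 u = 1 mm; y_m = 266.237 − y.

[1] `<polygon>` regular polygon, #000000→engrave S397 F3694: (96.958,44.783) → (43.165,67.724) → (36.137,125.780) → (82.900,160.895) → (136.693,137.954) → (143.721,79.898) → (96.958,44.783) (closed)

[2] `<path>` quadratic bezier, #000000→engrave S397 F3694: (110.762,80.384) → (96.113,117.112) → (80.925,152.578) → (65.196,186.780)

[3] `<path>` cubic bezier, #000000→engrave S397 F3694: (146.127,25.404) → (106.714,48.433) → (45.234,107.341) → (24.469,127.508)

(bCNC post)
(Date: synthetic)
G21
G90
G0 X96.958 Y44.783
M3 S397
G1 X43.165 Y67.724 F3694
G1 X36.137 Y125.780
G1 X82.900 Y160.895
G1 X136.693 Y137.954
G1 X143.721 Y79.898
G1 X96.958 Y44.783
M5
G0 X110.762 Y80.384
M3 S397
G1 X96.113 Y117.112 F3694
G1 X80.925 Y152.578
G1 X65.196 Y186.780
M5
G0 X146.127 Y25.404
M3 S397
G1 X106.714 Y48.433 F3694
G1 X45.234 Y107.341
G1 X24.469 Y127.508
M5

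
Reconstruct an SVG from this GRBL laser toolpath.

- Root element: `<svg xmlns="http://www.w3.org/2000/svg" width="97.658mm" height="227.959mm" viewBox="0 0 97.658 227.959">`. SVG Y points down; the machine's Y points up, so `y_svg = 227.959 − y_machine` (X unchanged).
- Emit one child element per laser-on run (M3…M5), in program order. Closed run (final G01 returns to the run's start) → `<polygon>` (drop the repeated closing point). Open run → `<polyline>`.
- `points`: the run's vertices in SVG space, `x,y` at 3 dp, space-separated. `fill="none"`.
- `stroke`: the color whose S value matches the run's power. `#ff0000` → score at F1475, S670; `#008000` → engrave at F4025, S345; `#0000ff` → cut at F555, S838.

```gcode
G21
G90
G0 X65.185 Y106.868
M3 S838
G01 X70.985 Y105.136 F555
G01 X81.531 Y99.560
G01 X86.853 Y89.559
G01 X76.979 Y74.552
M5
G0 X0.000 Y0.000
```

<svg xmlns="http://www.w3.org/2000/svg" width="97.658mm" height="227.959mm" viewBox="0 0 97.658 227.959">
  <polyline points="65.185,121.091 70.985,122.823 81.531,128.399 86.853,138.400 76.979,153.407" fill="none" stroke="#0000ff"/>
</svg>

Machine Y-up, SVG Y-down with viewBox height 227.959, so y_svg = 227.959 − y_machine; X carries over. Every run uses S838, so all elements get stroke `#0000ff` (cut).

Run 1: The run is open, so emit a `<polyline>` with points (Y-flipped): 65.185,121.091 70.985,122.823 81.531,128.399 86.853,138.400 76.979,153.407.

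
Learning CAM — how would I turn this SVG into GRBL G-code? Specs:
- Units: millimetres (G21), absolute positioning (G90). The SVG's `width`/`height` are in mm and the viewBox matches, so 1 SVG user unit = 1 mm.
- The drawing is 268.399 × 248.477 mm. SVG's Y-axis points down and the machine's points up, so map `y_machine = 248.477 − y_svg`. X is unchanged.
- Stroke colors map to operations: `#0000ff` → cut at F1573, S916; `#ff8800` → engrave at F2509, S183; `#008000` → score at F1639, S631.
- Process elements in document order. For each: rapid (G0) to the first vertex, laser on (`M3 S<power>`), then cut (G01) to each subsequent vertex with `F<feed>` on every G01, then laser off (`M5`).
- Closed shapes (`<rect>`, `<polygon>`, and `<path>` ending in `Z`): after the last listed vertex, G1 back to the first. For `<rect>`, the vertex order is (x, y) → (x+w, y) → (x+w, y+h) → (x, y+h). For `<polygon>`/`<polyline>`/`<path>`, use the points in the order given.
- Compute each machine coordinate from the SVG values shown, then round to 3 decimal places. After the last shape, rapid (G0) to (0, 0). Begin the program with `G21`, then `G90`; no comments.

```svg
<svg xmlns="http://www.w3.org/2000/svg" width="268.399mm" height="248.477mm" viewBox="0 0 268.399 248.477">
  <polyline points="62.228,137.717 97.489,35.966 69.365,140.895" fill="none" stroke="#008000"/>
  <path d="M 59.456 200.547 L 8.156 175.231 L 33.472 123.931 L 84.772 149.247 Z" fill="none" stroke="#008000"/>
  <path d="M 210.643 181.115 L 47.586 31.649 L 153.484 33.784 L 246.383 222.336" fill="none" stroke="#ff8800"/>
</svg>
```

viewBox `0 0 268.399 248.477` with mm width/height → 1 unit = 1 mm. Flip: y_m = 248.477 − y_svg.

**Shape 1** — `<polyline>` open polyline, stroke `#008000` → score (S631, F1639). Machine vertices: (62.228,110.760) → (97.489,212.511) → (69.365,107.582). Open path.

**Shape 2** — `<path>` regular polygon, stroke `#008000` → score (S631, F1639). Machine vertices: (59.456,47.930) → (8.156,73.246) → (33.472,124.546) → (84.772,99.230) → (59.456,47.930). Closed: final G1 returns to the first vertex.

**Shape 3** — `<path>` open polyline, stroke `#ff8800` → engrave (S183, F2509). Machine vertices: (210.643,67.362) → (47.586,216.828) → (153.484,214.693) → (246.383,26.141). Open path.

G21
G90
G0 X62.228 Y110.760
M3 S631
G01 X97.489 Y212.511 F1639
G01 X69.365 Y107.582 F1639
M5
G0 X59.456 Y47.930
M3 S631
G01 X8.156 Y73.246 F1639
G01 X33.472 Y124.546 F1639
G01 X84.772 Y99.230 F1639
G01 X59.456 Y47.930 F1639
M5
G0 X210.643 Y67.362
M3 S183
G01 X47.586 Y216.828 F2509
G01 X153.484 Y214.693 F2509
G01 X246.383 Y26.141 F2509
M5
G0 X0.000 Y0.000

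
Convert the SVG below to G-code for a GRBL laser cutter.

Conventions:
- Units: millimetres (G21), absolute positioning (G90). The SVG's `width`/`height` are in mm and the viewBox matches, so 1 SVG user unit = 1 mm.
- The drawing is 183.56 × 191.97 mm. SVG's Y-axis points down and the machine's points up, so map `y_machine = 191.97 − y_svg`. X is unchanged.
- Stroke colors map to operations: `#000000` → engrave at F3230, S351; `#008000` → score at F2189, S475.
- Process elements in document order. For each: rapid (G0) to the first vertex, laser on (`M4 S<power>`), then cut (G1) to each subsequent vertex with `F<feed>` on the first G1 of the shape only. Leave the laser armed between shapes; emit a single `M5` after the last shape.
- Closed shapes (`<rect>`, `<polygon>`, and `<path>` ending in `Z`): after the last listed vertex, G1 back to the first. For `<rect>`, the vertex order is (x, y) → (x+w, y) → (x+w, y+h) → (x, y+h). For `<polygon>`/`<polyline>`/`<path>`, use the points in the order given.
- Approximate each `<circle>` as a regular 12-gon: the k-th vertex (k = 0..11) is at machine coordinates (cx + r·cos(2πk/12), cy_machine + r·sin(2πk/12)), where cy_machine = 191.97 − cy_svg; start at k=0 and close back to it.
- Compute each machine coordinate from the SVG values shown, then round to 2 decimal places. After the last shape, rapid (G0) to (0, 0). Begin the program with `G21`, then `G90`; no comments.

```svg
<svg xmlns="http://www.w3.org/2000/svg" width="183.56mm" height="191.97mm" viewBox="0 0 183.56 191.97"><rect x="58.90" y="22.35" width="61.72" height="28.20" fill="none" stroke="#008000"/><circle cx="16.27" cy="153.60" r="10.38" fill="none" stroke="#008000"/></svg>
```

G21
G90
G0 X58.90 Y169.62
M4 S475
G1 X120.62 Y169.62 F2189
G1 X120.62 Y141.42
G1 X58.90 Y141.42
G1 X58.90 Y169.62
G0 X26.65 Y38.37
M4 S475
G1 X25.26 Y43.56 F2189
G1 X21.46 Y47.36
G1 X16.27 Y48.75
G1 X11.08 Y47.36
G1 X7.28 Y43.56
G1 X5.89 Y38.37
G1 X7.28 Y33.18
G1 X11.08 Y29.38
G1 X16.27 Y27.99
G1 X21.46 Y29.38
G1 X25.26 Y33.18
G1 X26.65 Y38.37
M5
G0 X0.00 Y0.00

1 u = 1 mm; y_m = 191.97 − y.

[1] `<rect>` rectangle, #008000→score S475 F2189: (58.90,169.62) → (120.62,169.62) → (120.62,141.42) → (58.90,141.42) → (58.90,169.62) (closed)

[2] `<circle>` circle, #008000→score S475 F2189: (26.65,38.37) → (25.26,43.56) → (21.46,47.36) → (16.27,48.75) → (11.08,47.36) → (7.28,43.56) → (5.89,38.37) → (7.28,33.18) → (11.08,29.38) → (16.27,27.99) → (21.46,29.38) → (25.26,33.18) → (26.65,38.37) (closed)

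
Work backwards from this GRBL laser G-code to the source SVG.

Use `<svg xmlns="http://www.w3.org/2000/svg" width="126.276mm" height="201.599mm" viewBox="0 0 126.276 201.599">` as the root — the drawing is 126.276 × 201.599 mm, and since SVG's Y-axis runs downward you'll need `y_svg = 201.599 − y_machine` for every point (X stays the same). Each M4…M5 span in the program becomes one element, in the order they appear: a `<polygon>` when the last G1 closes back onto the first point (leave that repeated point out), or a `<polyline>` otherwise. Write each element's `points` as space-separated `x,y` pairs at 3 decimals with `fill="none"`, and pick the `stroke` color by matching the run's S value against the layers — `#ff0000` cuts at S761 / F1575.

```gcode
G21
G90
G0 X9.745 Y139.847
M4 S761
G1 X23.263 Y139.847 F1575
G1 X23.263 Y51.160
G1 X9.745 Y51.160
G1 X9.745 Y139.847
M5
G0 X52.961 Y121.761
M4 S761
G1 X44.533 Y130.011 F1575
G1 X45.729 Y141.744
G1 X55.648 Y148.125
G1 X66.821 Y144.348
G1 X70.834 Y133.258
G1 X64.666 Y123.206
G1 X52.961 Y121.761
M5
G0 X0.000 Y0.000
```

<svg xmlns="http://www.w3.org/2000/svg" width="126.276mm" height="201.599mm" viewBox="0 0 126.276 201.599">
  <polygon points="9.745,61.752 23.263,61.752 23.263,150.439 9.745,150.439" fill="none" stroke="#ff0000"/>
  <polygon points="52.961,79.838 44.533,71.588 45.729,59.855 55.648,53.474 66.821,57.251 70.834,68.341 64.666,78.393" fill="none" stroke="#ff0000"/>
</svg>

y_svg = 201.599 − y_m. Every run uses S761, so all elements get stroke `#ff0000` (cut).

[1] closed run; points: 9.745,61.752 23.263,61.752 23.263,150.439 9.745,150.439

[2] closed run; points: 52.961,79.838 44.533,71.588 45.729,59.855 55.648,53.474 66.821,57.251 70.834,68.341 64.666,78.393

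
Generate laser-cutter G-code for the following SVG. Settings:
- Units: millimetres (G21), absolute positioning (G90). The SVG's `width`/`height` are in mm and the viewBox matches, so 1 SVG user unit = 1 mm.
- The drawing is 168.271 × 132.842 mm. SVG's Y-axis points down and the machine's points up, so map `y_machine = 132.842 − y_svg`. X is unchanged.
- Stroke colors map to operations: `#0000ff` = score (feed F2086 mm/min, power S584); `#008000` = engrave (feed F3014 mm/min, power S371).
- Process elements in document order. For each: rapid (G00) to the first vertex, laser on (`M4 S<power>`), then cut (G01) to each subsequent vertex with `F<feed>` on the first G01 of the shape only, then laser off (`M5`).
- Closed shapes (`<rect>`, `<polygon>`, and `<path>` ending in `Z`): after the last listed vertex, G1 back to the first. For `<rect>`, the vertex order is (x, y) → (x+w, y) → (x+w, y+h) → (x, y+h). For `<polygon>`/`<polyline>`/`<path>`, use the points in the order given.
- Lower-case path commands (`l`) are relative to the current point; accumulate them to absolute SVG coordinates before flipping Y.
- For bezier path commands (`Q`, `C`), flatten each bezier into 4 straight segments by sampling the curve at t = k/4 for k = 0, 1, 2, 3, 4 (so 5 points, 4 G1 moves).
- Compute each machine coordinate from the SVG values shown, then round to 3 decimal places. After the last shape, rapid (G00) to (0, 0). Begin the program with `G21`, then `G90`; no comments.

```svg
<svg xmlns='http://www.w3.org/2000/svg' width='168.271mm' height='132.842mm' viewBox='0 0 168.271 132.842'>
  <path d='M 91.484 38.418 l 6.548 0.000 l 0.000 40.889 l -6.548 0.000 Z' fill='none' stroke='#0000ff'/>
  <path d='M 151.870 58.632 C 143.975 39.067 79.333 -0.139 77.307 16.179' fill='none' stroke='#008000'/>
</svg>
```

G21
G90
G00 X91.484 Y94.424
M4 S584
G01 X98.032 Y94.424 F2086
G01 X98.032 Y53.535
G01 X91.484 Y53.535
G01 X91.484 Y94.424
M5
G00 X151.870 Y74.210
M4 S371
G01 X137.174 Y91.392 F3014
G01 X112.388 Y108.893
G01 X88.702 Y119.665
G01 X77.307 Y116.663
M5
G00 X0.000 Y0.000

viewBox `0 0 168.271 132.842` with mm width/height → 1 unit = 1 mm. Flip: y_m = 132.842 − y_svg.

**Shape 1** — `<path>` rectangle, stroke `#0000ff` → score (S584, F2086). Machine vertices: (91.484,94.424) → (98.032,94.424) → (98.032,53.535) → (91.484,53.535) → (91.484,94.424). Closed: final G1 returns to the first vertex.

**Shape 2** — `<path>` cubic bezier, stroke `#008000` → engrave (S371, F3014). Control points (SVG): P0=(151.870,58.632), P1=(143.975,39.067), P2=(79.333,-0.139), P3=(77.307,16.179); sampled at t=k/4. Machine vertices: (151.870,74.210) → (137.174,91.392) → (112.388,108.893) → (88.702,119.665) → (77.307,116.663). Open path.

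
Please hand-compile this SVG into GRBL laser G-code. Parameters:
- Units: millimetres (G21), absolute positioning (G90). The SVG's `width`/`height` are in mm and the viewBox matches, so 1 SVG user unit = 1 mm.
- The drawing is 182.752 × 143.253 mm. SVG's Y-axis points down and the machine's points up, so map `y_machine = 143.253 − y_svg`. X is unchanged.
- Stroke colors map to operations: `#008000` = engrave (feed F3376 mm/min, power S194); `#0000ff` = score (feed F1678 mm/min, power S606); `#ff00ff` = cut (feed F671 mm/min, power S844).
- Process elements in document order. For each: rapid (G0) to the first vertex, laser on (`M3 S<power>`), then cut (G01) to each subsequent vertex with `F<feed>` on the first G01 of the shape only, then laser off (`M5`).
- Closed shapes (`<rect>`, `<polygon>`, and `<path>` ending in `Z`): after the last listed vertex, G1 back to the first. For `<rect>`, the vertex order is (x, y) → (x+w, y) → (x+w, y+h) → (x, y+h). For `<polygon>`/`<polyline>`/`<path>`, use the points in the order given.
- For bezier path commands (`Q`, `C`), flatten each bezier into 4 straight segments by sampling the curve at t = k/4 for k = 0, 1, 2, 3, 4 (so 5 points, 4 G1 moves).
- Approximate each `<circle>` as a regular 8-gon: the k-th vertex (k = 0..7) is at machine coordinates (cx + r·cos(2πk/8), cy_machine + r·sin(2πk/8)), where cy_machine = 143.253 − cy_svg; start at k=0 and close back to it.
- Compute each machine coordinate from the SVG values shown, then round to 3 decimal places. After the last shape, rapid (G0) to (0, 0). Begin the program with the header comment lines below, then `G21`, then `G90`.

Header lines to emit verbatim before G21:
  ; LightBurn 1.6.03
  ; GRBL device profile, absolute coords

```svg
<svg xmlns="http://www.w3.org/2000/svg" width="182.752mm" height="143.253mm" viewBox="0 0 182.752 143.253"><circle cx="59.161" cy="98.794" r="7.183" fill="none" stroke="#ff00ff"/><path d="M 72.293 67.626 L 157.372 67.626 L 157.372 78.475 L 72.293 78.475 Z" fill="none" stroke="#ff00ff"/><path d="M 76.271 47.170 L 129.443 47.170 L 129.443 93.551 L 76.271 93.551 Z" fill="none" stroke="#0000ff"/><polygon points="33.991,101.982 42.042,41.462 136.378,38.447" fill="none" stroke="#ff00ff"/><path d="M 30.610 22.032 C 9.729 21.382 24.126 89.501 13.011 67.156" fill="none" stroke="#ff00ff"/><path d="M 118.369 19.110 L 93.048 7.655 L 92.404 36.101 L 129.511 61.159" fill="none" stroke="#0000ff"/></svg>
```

; LightBurn 1.6.03
; GRBL device profile, absolute coords
G21
G90
G0 X66.344 Y44.459
M3 S844
G01 X64.240 Y49.538 F671
G01 X59.161 Y51.642
G01 X54.082 Y49.538
G01 X51.978 Y44.459
G01 X54.082 Y39.380
G01 X59.161 Y37.276
G01 X64.240 Y39.380
G01 X66.344 Y44.459
M5
G0 X72.293 Y75.627
M3 S844
G01 X157.372 Y75.627 F671
G01 X157.372 Y64.778
G01 X72.293 Y64.778
G01 X72.293 Y75.627
M5
G0 X76.271 Y96.083
M3 S606
G01 X129.443 Y96.083 F1678
G01 X129.443 Y49.702
G01 X76.271 Y49.702
G01 X76.271 Y96.083
M5
G0 X33.991 Y41.271
M3 S844
G01 X42.042 Y101.791 F671
G01 X136.378 Y104.806
G01 X33.991 Y41.271
M5
G0 X30.610 Y121.221
M3 S844
G01 X20.614 Y111.302 F671
G01 X18.148 Y90.523
G01 X17.514 Y73.812
G01 X13.011 Y76.097
M5
G0 X118.369 Y124.143
M3 S606
G01 X93.048 Y135.598 F1678
G01 X92.404 Y107.152
G01 X129.511 Y82.094
M5
G0 X0.000 Y0.000

viewBox `0 0 182.752 143.253` with mm width/height → 1 unit = 1 mm. Flip: y_m = 143.253 − y_svg.

**Shape 1** — `<circle>` circle, stroke `#ff00ff` → cut (S844, F671). Machine vertices: (66.344,44.459) → (64.240,49.538) → (59.161,51.642) → (54.082,49.538) → (51.978,44.459) → (54.082,39.380) → (59.161,37.276) → (64.240,39.380) → (66.344,44.459). Closed: final G1 returns to the first vertex.

**Shape 2** — `<path>` rectangle, stroke `#ff00ff` → cut (S844, F671). Machine vertices: (72.293,75.627) → (157.372,75.627) → (157.372,64.778) → (72.293,64.778) → (72.293,75.627). Closed: final G1 returns to the first vertex.

**Shape 3** — `<path>` rectangle, stroke `#0000ff` → score (S606, F1678). Machine vertices: (76.271,96.083) → (129.443,96.083) → (129.443,49.702) → (76.271,49.702) → (76.271,96.083). Closed: final G1 returns to the first vertex.

**Shape 4** — `<polygon>` closed polygon, stroke `#ff00ff` → cut (S844, F671). Machine vertices: (33.991,41.271) → (42.042,101.791) → (136.378,104.806) → (33.991,41.271). Closed: final G1 returns to the first vertex.

**Shape 5** — `<path>` cubic bezier, stroke `#ff00ff` → cut (S844, F671). Control points (SVG): P0=(30.610,22.032), P1=(9.729,21.382), P2=(24.126,89.501), P3=(13.011,67.156); sampled at t=k/4. Machine vertices: (30.610,121.221) → (20.614,111.302) → (18.148,90.523) → (17.514,73.812) → (13.011,76.097). Open path.

**Shape 6** — `<path>` open polyline, stroke `#0000ff` → score (S606, F1678). Machine vertices: (118.369,124.143) → (93.048,135.598) → (92.404,107.152) → (129.511,82.094). Open path.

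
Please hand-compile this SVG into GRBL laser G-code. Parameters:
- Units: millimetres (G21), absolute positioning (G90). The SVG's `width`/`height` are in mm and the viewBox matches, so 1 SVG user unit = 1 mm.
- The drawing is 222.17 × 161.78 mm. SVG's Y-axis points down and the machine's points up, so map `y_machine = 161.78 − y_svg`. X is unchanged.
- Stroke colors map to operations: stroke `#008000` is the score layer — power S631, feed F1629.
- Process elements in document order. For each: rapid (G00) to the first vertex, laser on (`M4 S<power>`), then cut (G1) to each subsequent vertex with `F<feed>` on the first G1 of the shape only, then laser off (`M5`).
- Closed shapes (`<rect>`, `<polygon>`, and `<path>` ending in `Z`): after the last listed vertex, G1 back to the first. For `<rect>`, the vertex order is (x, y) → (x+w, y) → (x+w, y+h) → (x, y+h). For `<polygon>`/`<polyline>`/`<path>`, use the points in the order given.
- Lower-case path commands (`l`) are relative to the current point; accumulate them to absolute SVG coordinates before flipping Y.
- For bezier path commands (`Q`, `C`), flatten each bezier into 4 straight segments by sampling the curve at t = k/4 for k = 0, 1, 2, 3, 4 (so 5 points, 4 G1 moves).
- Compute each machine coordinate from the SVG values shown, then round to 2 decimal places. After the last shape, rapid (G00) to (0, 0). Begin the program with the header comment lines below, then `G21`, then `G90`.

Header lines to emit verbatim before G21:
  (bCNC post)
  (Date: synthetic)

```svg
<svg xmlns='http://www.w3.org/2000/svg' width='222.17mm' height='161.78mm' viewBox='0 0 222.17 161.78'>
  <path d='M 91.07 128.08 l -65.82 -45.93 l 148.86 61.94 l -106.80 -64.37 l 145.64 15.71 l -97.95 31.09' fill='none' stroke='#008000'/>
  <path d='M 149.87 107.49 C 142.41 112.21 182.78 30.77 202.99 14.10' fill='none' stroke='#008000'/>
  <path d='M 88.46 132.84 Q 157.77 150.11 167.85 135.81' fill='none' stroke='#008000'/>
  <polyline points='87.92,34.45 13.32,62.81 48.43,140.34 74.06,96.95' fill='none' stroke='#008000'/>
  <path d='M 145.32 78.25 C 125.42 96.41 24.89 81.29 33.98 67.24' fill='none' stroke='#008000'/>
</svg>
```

viewBox `0 0 222.17 161.78` with mm width/height → 1 unit = 1 mm. Flip: y_m = 161.78 − y_svg.

**Shape 1** — `<path>` open polyline, stroke `#008000` → score (S631, F1629). Machine vertices: (91.07,33.70) → (25.25,79.63) → (174.11,17.69) → (67.31,82.06) → (212.95,66.35) → (115.00,35.26). Open path.

**Shape 2** — `<path>` cubic bezier, stroke `#008000` → score (S631, F1629). Control points (SVG): P0=(149.87,107.49), P1=(142.41,112.21), P2=(182.78,30.77), P3=(202.99,14.10); sampled at t=k/4. Machine vertices: (149.87,54.29) → (152.18,64.55) → (166.05,92.96) → (185.11,125.39) → (202.99,147.68). Open path.

**Shape 3** — `<path>` quadratic bezier, stroke `#008000` → score (S631, F1629). Control points (SVG): P0=(88.46,132.84), P1=(157.77,150.11), P2=(167.85,135.81); sampled at t=k/4. Machine vertices: (88.46,28.94) → (119.41,22.28) → (142.96,19.56) → (159.11,20.79) → (167.85,25.97). Open path.

**Shape 4** — `<polyline>` open polyline, stroke `#008000` → score (S631, F1629). Machine vertices: (87.92,127.33) → (13.32,98.97) → (48.43,21.44) → (74.06,64.83). Open path.

**Shape 5** — `<path>` cubic bezier, stroke `#008000` → score (S631, F1629). Control points (SVG): P0=(145.32,78.25), P1=(125.42,96.41), P2=(24.89,81.29), P3=(33.98,67.24); sampled at t=k/4. Machine vertices: (145.32,83.53) → (118.25,75.61) → (78.78,76.96) → (44.74,84.34) → (33.98,94.54). Open path.

(bCNC post)
(Date: synthetic)
G21
G90
G00 X91.07 Y33.70
M4 S631
G1 X25.25 Y79.63 F1629
G1 X174.11 Y17.69
G1 X67.31 Y82.06
G1 X212.95 Y66.35
G1 X115.00 Y35.26
M5
G00 X149.87 Y54.29
M4 S631
G1 X152.18 Y64.55 F1629
G1 X166.05 Y92.96
G1 X185.11 Y125.39
G1 X202.99 Y147.68
M5
G00 X88.46 Y28.94
M4 S631
G1 X119.41 Y22.28 F1629
G1 X142.96 Y19.56
G1 X159.11 Y20.79
G1 X167.85 Y25.97
M5
G00 X87.92 Y127.33
M4 S631
G1 X13.32 Y98.97 F1629
G1 X48.43 Y21.44
G1 X74.06 Y64.83
M5
G00 X145.32 Y83.53
M4 S631
G1 X118.25 Y75.61 F1629
G1 X78.78 Y76.96
G1 X44.74 Y84.34
G1 X33.98 Y94.54
M5
G00 X0.00 Y0.00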